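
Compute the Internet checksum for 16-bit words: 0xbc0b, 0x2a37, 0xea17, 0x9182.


Sum all words (with carry folding):
+ 0xbc0b = 0xbc0b
+ 0x2a37 = 0xe642
+ 0xea17 = 0xd05a
+ 0x9182 = 0x61dd
One's complement: ~0x61dd
Checksum = 0x9e22


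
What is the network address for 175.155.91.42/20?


IP:   10101111.10011011.01011011.00101010
Mask: 11111111.11111111.11110000.00000000
AND operation:
Net:  10101111.10011011.01010000.00000000
Network: 175.155.80.0/20


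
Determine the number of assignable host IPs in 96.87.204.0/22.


Host bits = 32 - 22 = 10
Total addresses = 2^10 = 1024
Usable = total - 2 (network and broadcast)
Usable hosts: 1022


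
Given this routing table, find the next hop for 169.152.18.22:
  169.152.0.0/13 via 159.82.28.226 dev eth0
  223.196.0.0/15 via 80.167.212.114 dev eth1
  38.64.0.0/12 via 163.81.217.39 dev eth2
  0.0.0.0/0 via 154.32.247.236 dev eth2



Longest prefix match for 169.152.18.22:
  /13 169.152.0.0: MATCH
  /15 223.196.0.0: no
  /12 38.64.0.0: no
  /0 0.0.0.0: MATCH
Selected: next-hop 159.82.28.226 via eth0 (matched /13)


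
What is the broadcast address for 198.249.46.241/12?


Network: 198.240.0.0/12
Host bits = 20
Set all host bits to 1:
Broadcast: 198.255.255.255


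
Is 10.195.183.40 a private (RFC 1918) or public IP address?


RFC 1918 private ranges:
  10.0.0.0/8 (10.0.0.0 - 10.255.255.255)
  172.16.0.0/12 (172.16.0.0 - 172.31.255.255)
  192.168.0.0/16 (192.168.0.0 - 192.168.255.255)
Private (in 10.0.0.0/8)


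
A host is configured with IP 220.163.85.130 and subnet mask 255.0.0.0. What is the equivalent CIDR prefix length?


Binary: 11111111.00000000.00000000.00000000
Count leading 1s
Prefix: /8


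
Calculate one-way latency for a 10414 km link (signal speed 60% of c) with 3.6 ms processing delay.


Speed = 0.6 * 3e5 km/s = 180000 km/s
Propagation delay = 10414 / 180000 = 0.0579 s = 57.8556 ms
Processing delay = 3.6 ms
Total one-way latency = 61.4556 ms


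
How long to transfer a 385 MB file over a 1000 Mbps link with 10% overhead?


Effective throughput = 1000 * (1 - 10/100) = 900 Mbps
File size in Mb = 385 * 8 = 3080 Mb
Time = 3080 / 900
Time = 3.4222 seconds


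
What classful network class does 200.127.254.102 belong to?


First octet: 200
Binary: 11001000
110xxxxx -> Class C (192-223)
Class C, default mask 255.255.255.0 (/24)


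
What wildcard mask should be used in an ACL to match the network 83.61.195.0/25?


Subnet mask: 255.255.255.128
Wildcard = 255.255.255.255 - subnet mask
255 - 255 = 0
255 - 255 = 0
255 - 255 = 0
255 - 128 = 127
Wildcard: 0.0.0.127


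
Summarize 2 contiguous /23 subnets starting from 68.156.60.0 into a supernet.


Original prefix: /23
Number of subnets: 2 = 2^1
New prefix = 23 - 1 = 22
Supernet: 68.156.60.0/22


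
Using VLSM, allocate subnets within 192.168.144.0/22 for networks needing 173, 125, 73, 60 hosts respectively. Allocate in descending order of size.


173 hosts -> /24 (254 usable): 192.168.144.0/24
125 hosts -> /25 (126 usable): 192.168.145.0/25
73 hosts -> /25 (126 usable): 192.168.145.128/25
60 hosts -> /26 (62 usable): 192.168.146.0/26
Allocation: 192.168.144.0/24 (173 hosts, 254 usable); 192.168.145.0/25 (125 hosts, 126 usable); 192.168.145.128/25 (73 hosts, 126 usable); 192.168.146.0/26 (60 hosts, 62 usable)


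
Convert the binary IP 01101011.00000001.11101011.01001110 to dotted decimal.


01101011 = 107
00000001 = 1
11101011 = 235
01001110 = 78
IP: 107.1.235.78


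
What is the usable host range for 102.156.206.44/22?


Network: 102.156.204.0
Broadcast: 102.156.207.255
First usable = network + 1
Last usable = broadcast - 1
Range: 102.156.204.1 to 102.156.207.254


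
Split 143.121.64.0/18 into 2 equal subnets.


New prefix = 18 + 1 = 19
Each subnet has 8192 addresses
  143.121.64.0/19
  143.121.96.0/19
Subnets: 143.121.64.0/19, 143.121.96.0/19


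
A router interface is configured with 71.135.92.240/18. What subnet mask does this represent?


/18 means 18 network bits, 14 host bits
Binary: 11111111111111111100000000000000
Mask: 255.255.192.0


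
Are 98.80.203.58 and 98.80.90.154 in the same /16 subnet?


Mask: 255.255.0.0
98.80.203.58 AND mask = 98.80.0.0
98.80.90.154 AND mask = 98.80.0.0
Yes, same subnet (98.80.0.0)


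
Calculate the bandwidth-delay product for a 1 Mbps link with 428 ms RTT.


BDP = bandwidth * RTT
= 1 Mbps * 428 ms
= 1 * 1e6 * 428 / 1000 bits
= 428000 bits
= 53500 bytes
= 52.2461 KB
BDP = 428000 bits (53500 bytes)


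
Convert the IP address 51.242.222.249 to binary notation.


51 = 00110011
242 = 11110010
222 = 11011110
249 = 11111001
Binary: 00110011.11110010.11011110.11111001


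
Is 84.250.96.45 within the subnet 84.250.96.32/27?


Subnet network: 84.250.96.32
Test IP AND mask: 84.250.96.32
Yes, 84.250.96.45 is in 84.250.96.32/27


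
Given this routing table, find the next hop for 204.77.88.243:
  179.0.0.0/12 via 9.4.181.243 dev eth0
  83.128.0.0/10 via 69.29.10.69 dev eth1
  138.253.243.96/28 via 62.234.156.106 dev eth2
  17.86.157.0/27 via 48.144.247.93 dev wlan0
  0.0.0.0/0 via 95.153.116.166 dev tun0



Longest prefix match for 204.77.88.243:
  /12 179.0.0.0: no
  /10 83.128.0.0: no
  /28 138.253.243.96: no
  /27 17.86.157.0: no
  /0 0.0.0.0: MATCH
Selected: next-hop 95.153.116.166 via tun0 (matched /0)


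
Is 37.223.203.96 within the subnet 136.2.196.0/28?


Subnet network: 136.2.196.0
Test IP AND mask: 37.223.203.96
No, 37.223.203.96 is not in 136.2.196.0/28


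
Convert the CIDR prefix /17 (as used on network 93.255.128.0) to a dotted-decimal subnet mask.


/17 means 17 network bits, 15 host bits
Binary: 11111111111111111000000000000000
Mask: 255.255.128.0


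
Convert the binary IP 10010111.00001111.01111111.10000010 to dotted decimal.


10010111 = 151
00001111 = 15
01111111 = 127
10000010 = 130
IP: 151.15.127.130


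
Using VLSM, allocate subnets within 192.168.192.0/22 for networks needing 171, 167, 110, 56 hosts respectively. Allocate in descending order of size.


171 hosts -> /24 (254 usable): 192.168.192.0/24
167 hosts -> /24 (254 usable): 192.168.193.0/24
110 hosts -> /25 (126 usable): 192.168.194.0/25
56 hosts -> /26 (62 usable): 192.168.194.128/26
Allocation: 192.168.192.0/24 (171 hosts, 254 usable); 192.168.193.0/24 (167 hosts, 254 usable); 192.168.194.0/25 (110 hosts, 126 usable); 192.168.194.128/26 (56 hosts, 62 usable)


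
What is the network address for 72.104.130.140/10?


IP:   01001000.01101000.10000010.10001100
Mask: 11111111.11000000.00000000.00000000
AND operation:
Net:  01001000.01000000.00000000.00000000
Network: 72.64.0.0/10


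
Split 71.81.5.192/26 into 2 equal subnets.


New prefix = 26 + 1 = 27
Each subnet has 32 addresses
  71.81.5.192/27
  71.81.5.224/27
Subnets: 71.81.5.192/27, 71.81.5.224/27


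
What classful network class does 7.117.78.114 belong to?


First octet: 7
Binary: 00000111
0xxxxxxx -> Class A (1-126)
Class A, default mask 255.0.0.0 (/8)


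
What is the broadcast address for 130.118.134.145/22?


Network: 130.118.132.0/22
Host bits = 10
Set all host bits to 1:
Broadcast: 130.118.135.255


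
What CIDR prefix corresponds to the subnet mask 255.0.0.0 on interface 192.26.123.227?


Binary: 11111111.00000000.00000000.00000000
Count leading 1s
Prefix: /8


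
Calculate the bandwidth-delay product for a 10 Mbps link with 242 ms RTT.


BDP = bandwidth * RTT
= 10 Mbps * 242 ms
= 10 * 1e6 * 242 / 1000 bits
= 2420000 bits
= 302500 bytes
= 295.4102 KB
BDP = 2420000 bits (302500 bytes)


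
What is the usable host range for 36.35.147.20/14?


Network: 36.32.0.0
Broadcast: 36.35.255.255
First usable = network + 1
Last usable = broadcast - 1
Range: 36.32.0.1 to 36.35.255.254


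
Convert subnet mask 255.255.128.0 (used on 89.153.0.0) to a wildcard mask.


Subnet mask: 255.255.128.0
Wildcard = 255.255.255.255 - subnet mask
255 - 255 = 0
255 - 255 = 0
255 - 128 = 127
255 - 0 = 255
Wildcard: 0.0.127.255


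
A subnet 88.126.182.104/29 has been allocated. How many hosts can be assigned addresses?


Host bits = 32 - 29 = 3
Total addresses = 2^3 = 8
Usable = total - 2 (network and broadcast)
Usable hosts: 6


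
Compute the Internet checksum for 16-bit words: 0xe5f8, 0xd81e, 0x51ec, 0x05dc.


Sum all words (with carry folding):
+ 0xe5f8 = 0xe5f8
+ 0xd81e = 0xbe17
+ 0x51ec = 0x1004
+ 0x05dc = 0x15e0
One's complement: ~0x15e0
Checksum = 0xea1f


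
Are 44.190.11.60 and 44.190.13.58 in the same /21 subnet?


Mask: 255.255.248.0
44.190.11.60 AND mask = 44.190.8.0
44.190.13.58 AND mask = 44.190.8.0
Yes, same subnet (44.190.8.0)


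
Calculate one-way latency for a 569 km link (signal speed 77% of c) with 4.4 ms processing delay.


Speed = 0.77 * 3e5 km/s = 231000 km/s
Propagation delay = 569 / 231000 = 0.0025 s = 2.4632 ms
Processing delay = 4.4 ms
Total one-way latency = 6.8632 ms


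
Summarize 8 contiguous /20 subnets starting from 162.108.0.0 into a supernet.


Original prefix: /20
Number of subnets: 8 = 2^3
New prefix = 20 - 3 = 17
Supernet: 162.108.0.0/17


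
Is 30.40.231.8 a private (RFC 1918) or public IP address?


RFC 1918 private ranges:
  10.0.0.0/8 (10.0.0.0 - 10.255.255.255)
  172.16.0.0/12 (172.16.0.0 - 172.31.255.255)
  192.168.0.0/16 (192.168.0.0 - 192.168.255.255)
Public (not in any RFC 1918 range)


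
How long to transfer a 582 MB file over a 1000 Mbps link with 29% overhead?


Effective throughput = 1000 * (1 - 29/100) = 710 Mbps
File size in Mb = 582 * 8 = 4656 Mb
Time = 4656 / 710
Time = 6.5577 seconds


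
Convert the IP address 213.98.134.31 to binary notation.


213 = 11010101
98 = 01100010
134 = 10000110
31 = 00011111
Binary: 11010101.01100010.10000110.00011111


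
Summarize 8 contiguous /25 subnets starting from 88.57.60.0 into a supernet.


Original prefix: /25
Number of subnets: 8 = 2^3
New prefix = 25 - 3 = 22
Supernet: 88.57.60.0/22


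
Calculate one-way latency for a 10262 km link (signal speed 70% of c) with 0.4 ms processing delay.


Speed = 0.7 * 3e5 km/s = 210000 km/s
Propagation delay = 10262 / 210000 = 0.0489 s = 48.8667 ms
Processing delay = 0.4 ms
Total one-way latency = 49.2667 ms


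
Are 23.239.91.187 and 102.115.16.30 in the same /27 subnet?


Mask: 255.255.255.224
23.239.91.187 AND mask = 23.239.91.160
102.115.16.30 AND mask = 102.115.16.0
No, different subnets (23.239.91.160 vs 102.115.16.0)


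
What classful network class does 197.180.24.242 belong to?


First octet: 197
Binary: 11000101
110xxxxx -> Class C (192-223)
Class C, default mask 255.255.255.0 (/24)


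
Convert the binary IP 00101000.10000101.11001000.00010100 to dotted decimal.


00101000 = 40
10000101 = 133
11001000 = 200
00010100 = 20
IP: 40.133.200.20


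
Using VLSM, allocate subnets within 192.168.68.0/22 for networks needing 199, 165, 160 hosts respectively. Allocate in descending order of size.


199 hosts -> /24 (254 usable): 192.168.68.0/24
165 hosts -> /24 (254 usable): 192.168.69.0/24
160 hosts -> /24 (254 usable): 192.168.70.0/24
Allocation: 192.168.68.0/24 (199 hosts, 254 usable); 192.168.69.0/24 (165 hosts, 254 usable); 192.168.70.0/24 (160 hosts, 254 usable)


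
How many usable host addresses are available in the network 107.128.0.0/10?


Host bits = 32 - 10 = 22
Total addresses = 2^22 = 4194304
Usable = total - 2 (network and broadcast)
Usable hosts: 4194302


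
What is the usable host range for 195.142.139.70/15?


Network: 195.142.0.0
Broadcast: 195.143.255.255
First usable = network + 1
Last usable = broadcast - 1
Range: 195.142.0.1 to 195.143.255.254


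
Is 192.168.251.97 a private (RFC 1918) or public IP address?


RFC 1918 private ranges:
  10.0.0.0/8 (10.0.0.0 - 10.255.255.255)
  172.16.0.0/12 (172.16.0.0 - 172.31.255.255)
  192.168.0.0/16 (192.168.0.0 - 192.168.255.255)
Private (in 192.168.0.0/16)


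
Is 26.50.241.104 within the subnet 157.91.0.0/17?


Subnet network: 157.91.0.0
Test IP AND mask: 26.50.128.0
No, 26.50.241.104 is not in 157.91.0.0/17


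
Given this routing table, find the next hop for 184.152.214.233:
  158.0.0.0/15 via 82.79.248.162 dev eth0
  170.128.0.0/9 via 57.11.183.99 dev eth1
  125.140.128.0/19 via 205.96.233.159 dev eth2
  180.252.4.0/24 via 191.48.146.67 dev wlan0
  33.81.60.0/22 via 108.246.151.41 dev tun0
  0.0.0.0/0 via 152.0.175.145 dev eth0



Longest prefix match for 184.152.214.233:
  /15 158.0.0.0: no
  /9 170.128.0.0: no
  /19 125.140.128.0: no
  /24 180.252.4.0: no
  /22 33.81.60.0: no
  /0 0.0.0.0: MATCH
Selected: next-hop 152.0.175.145 via eth0 (matched /0)


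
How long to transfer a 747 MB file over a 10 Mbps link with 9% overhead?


Effective throughput = 10 * (1 - 9/100) = 9.1 Mbps
File size in Mb = 747 * 8 = 5976 Mb
Time = 5976 / 9.1
Time = 656.7033 seconds


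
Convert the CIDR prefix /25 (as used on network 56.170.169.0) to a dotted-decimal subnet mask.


/25 means 25 network bits, 7 host bits
Binary: 11111111111111111111111110000000
Mask: 255.255.255.128


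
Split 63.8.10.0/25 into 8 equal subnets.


New prefix = 25 + 3 = 28
Each subnet has 16 addresses
  63.8.10.0/28
  63.8.10.16/28
  63.8.10.32/28
  63.8.10.48/28
  63.8.10.64/28
  63.8.10.80/28
  63.8.10.96/28
  63.8.10.112/28
Subnets: 63.8.10.0/28, 63.8.10.16/28, 63.8.10.32/28, 63.8.10.48/28, 63.8.10.64/28, 63.8.10.80/28, 63.8.10.96/28, 63.8.10.112/28


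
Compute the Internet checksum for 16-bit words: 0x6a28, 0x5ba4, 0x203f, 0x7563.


Sum all words (with carry folding):
+ 0x6a28 = 0x6a28
+ 0x5ba4 = 0xc5cc
+ 0x203f = 0xe60b
+ 0x7563 = 0x5b6f
One's complement: ~0x5b6f
Checksum = 0xa490


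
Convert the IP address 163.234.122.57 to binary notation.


163 = 10100011
234 = 11101010
122 = 01111010
57 = 00111001
Binary: 10100011.11101010.01111010.00111001


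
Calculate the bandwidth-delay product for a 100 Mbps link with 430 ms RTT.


BDP = bandwidth * RTT
= 100 Mbps * 430 ms
= 100 * 1e6 * 430 / 1000 bits
= 43000000 bits
= 5375000 bytes
= 5249.0234 KB
BDP = 43000000 bits (5375000 bytes)


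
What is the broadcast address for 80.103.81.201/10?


Network: 80.64.0.0/10
Host bits = 22
Set all host bits to 1:
Broadcast: 80.127.255.255


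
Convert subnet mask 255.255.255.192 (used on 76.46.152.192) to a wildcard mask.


Subnet mask: 255.255.255.192
Wildcard = 255.255.255.255 - subnet mask
255 - 255 = 0
255 - 255 = 0
255 - 255 = 0
255 - 192 = 63
Wildcard: 0.0.0.63


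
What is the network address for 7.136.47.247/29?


IP:   00000111.10001000.00101111.11110111
Mask: 11111111.11111111.11111111.11111000
AND operation:
Net:  00000111.10001000.00101111.11110000
Network: 7.136.47.240/29


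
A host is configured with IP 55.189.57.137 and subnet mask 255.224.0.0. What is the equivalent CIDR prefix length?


Binary: 11111111.11100000.00000000.00000000
Count leading 1s
Prefix: /11


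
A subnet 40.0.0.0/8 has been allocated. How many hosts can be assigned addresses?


Host bits = 32 - 8 = 24
Total addresses = 2^24 = 16777216
Usable = total - 2 (network and broadcast)
Usable hosts: 16777214


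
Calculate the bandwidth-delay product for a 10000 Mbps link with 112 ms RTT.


BDP = bandwidth * RTT
= 10000 Mbps * 112 ms
= 10000 * 1e6 * 112 / 1000 bits
= 1120000000 bits
= 140000000 bytes
= 136718.75 KB
BDP = 1120000000 bits (140000000 bytes)


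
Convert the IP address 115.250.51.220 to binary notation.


115 = 01110011
250 = 11111010
51 = 00110011
220 = 11011100
Binary: 01110011.11111010.00110011.11011100


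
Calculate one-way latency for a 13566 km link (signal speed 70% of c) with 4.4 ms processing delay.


Speed = 0.7 * 3e5 km/s = 210000 km/s
Propagation delay = 13566 / 210000 = 0.0646 s = 64.6 ms
Processing delay = 4.4 ms
Total one-way latency = 69.0 ms


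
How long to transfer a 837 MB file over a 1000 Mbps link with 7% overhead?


Effective throughput = 1000 * (1 - 7/100) = 930.0 Mbps
File size in Mb = 837 * 8 = 6696 Mb
Time = 6696 / 930.0
Time = 7.2 seconds


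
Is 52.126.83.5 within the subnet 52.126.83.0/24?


Subnet network: 52.126.83.0
Test IP AND mask: 52.126.83.0
Yes, 52.126.83.5 is in 52.126.83.0/24


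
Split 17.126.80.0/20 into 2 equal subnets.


New prefix = 20 + 1 = 21
Each subnet has 2048 addresses
  17.126.80.0/21
  17.126.88.0/21
Subnets: 17.126.80.0/21, 17.126.88.0/21


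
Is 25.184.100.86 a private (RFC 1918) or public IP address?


RFC 1918 private ranges:
  10.0.0.0/8 (10.0.0.0 - 10.255.255.255)
  172.16.0.0/12 (172.16.0.0 - 172.31.255.255)
  192.168.0.0/16 (192.168.0.0 - 192.168.255.255)
Public (not in any RFC 1918 range)


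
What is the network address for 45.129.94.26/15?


IP:   00101101.10000001.01011110.00011010
Mask: 11111111.11111110.00000000.00000000
AND operation:
Net:  00101101.10000000.00000000.00000000
Network: 45.128.0.0/15


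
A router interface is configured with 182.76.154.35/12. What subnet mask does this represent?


/12 means 12 network bits, 20 host bits
Binary: 11111111111100000000000000000000
Mask: 255.240.0.0


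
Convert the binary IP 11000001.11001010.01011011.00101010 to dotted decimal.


11000001 = 193
11001010 = 202
01011011 = 91
00101010 = 42
IP: 193.202.91.42


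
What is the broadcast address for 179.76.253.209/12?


Network: 179.64.0.0/12
Host bits = 20
Set all host bits to 1:
Broadcast: 179.79.255.255


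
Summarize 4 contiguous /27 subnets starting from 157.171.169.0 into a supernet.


Original prefix: /27
Number of subnets: 4 = 2^2
New prefix = 27 - 2 = 25
Supernet: 157.171.169.0/25


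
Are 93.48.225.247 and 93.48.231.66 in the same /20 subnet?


Mask: 255.255.240.0
93.48.225.247 AND mask = 93.48.224.0
93.48.231.66 AND mask = 93.48.224.0
Yes, same subnet (93.48.224.0)


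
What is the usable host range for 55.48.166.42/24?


Network: 55.48.166.0
Broadcast: 55.48.166.255
First usable = network + 1
Last usable = broadcast - 1
Range: 55.48.166.1 to 55.48.166.254


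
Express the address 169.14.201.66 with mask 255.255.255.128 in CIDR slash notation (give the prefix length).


Binary: 11111111.11111111.11111111.10000000
Count leading 1s
Prefix: /25


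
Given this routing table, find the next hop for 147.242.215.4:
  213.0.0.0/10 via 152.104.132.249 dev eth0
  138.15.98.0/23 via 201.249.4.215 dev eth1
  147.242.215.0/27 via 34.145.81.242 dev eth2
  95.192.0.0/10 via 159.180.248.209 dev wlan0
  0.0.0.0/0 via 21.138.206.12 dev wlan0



Longest prefix match for 147.242.215.4:
  /10 213.0.0.0: no
  /23 138.15.98.0: no
  /27 147.242.215.0: MATCH
  /10 95.192.0.0: no
  /0 0.0.0.0: MATCH
Selected: next-hop 34.145.81.242 via eth2 (matched /27)


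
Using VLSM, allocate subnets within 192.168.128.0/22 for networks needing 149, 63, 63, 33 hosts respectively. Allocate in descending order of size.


149 hosts -> /24 (254 usable): 192.168.128.0/24
63 hosts -> /25 (126 usable): 192.168.129.0/25
63 hosts -> /25 (126 usable): 192.168.129.128/25
33 hosts -> /26 (62 usable): 192.168.130.0/26
Allocation: 192.168.128.0/24 (149 hosts, 254 usable); 192.168.129.0/25 (63 hosts, 126 usable); 192.168.129.128/25 (63 hosts, 126 usable); 192.168.130.0/26 (33 hosts, 62 usable)


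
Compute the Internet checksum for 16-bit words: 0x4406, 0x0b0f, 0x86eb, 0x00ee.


Sum all words (with carry folding):
+ 0x4406 = 0x4406
+ 0x0b0f = 0x4f15
+ 0x86eb = 0xd600
+ 0x00ee = 0xd6ee
One's complement: ~0xd6ee
Checksum = 0x2911


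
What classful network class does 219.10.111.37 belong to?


First octet: 219
Binary: 11011011
110xxxxx -> Class C (192-223)
Class C, default mask 255.255.255.0 (/24)


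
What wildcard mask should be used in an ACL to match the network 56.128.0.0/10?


Subnet mask: 255.192.0.0
Wildcard = 255.255.255.255 - subnet mask
255 - 255 = 0
255 - 192 = 63
255 - 0 = 255
255 - 0 = 255
Wildcard: 0.63.255.255


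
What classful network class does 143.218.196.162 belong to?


First octet: 143
Binary: 10001111
10xxxxxx -> Class B (128-191)
Class B, default mask 255.255.0.0 (/16)


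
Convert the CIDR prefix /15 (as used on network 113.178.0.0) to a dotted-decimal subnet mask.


/15 means 15 network bits, 17 host bits
Binary: 11111111111111100000000000000000
Mask: 255.254.0.0


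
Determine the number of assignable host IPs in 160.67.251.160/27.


Host bits = 32 - 27 = 5
Total addresses = 2^5 = 32
Usable = total - 2 (network and broadcast)
Usable hosts: 30


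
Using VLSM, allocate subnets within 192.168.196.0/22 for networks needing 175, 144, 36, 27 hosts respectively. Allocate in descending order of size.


175 hosts -> /24 (254 usable): 192.168.196.0/24
144 hosts -> /24 (254 usable): 192.168.197.0/24
36 hosts -> /26 (62 usable): 192.168.198.0/26
27 hosts -> /27 (30 usable): 192.168.198.64/27
Allocation: 192.168.196.0/24 (175 hosts, 254 usable); 192.168.197.0/24 (144 hosts, 254 usable); 192.168.198.0/26 (36 hosts, 62 usable); 192.168.198.64/27 (27 hosts, 30 usable)


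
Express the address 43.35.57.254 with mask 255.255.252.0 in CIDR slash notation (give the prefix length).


Binary: 11111111.11111111.11111100.00000000
Count leading 1s
Prefix: /22


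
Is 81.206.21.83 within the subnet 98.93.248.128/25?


Subnet network: 98.93.248.128
Test IP AND mask: 81.206.21.0
No, 81.206.21.83 is not in 98.93.248.128/25


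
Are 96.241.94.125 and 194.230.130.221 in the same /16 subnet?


Mask: 255.255.0.0
96.241.94.125 AND mask = 96.241.0.0
194.230.130.221 AND mask = 194.230.0.0
No, different subnets (96.241.0.0 vs 194.230.0.0)


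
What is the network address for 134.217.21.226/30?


IP:   10000110.11011001.00010101.11100010
Mask: 11111111.11111111.11111111.11111100
AND operation:
Net:  10000110.11011001.00010101.11100000
Network: 134.217.21.224/30


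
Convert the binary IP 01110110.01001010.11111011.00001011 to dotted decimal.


01110110 = 118
01001010 = 74
11111011 = 251
00001011 = 11
IP: 118.74.251.11


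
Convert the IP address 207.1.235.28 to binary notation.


207 = 11001111
1 = 00000001
235 = 11101011
28 = 00011100
Binary: 11001111.00000001.11101011.00011100


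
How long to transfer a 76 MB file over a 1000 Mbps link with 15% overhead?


Effective throughput = 1000 * (1 - 15/100) = 850 Mbps
File size in Mb = 76 * 8 = 608 Mb
Time = 608 / 850
Time = 0.7153 seconds


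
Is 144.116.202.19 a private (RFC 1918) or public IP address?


RFC 1918 private ranges:
  10.0.0.0/8 (10.0.0.0 - 10.255.255.255)
  172.16.0.0/12 (172.16.0.0 - 172.31.255.255)
  192.168.0.0/16 (192.168.0.0 - 192.168.255.255)
Public (not in any RFC 1918 range)


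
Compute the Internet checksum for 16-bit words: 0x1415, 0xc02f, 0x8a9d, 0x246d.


Sum all words (with carry folding):
+ 0x1415 = 0x1415
+ 0xc02f = 0xd444
+ 0x8a9d = 0x5ee2
+ 0x246d = 0x834f
One's complement: ~0x834f
Checksum = 0x7cb0


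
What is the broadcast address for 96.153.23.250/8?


Network: 96.0.0.0/8
Host bits = 24
Set all host bits to 1:
Broadcast: 96.255.255.255


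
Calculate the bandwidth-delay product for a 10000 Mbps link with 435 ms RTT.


BDP = bandwidth * RTT
= 10000 Mbps * 435 ms
= 10000 * 1e6 * 435 / 1000 bits
= 4350000000 bits
= 543750000 bytes
= 531005.8594 KB
BDP = 4350000000 bits (543750000 bytes)


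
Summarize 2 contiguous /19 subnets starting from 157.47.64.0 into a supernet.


Original prefix: /19
Number of subnets: 2 = 2^1
New prefix = 19 - 1 = 18
Supernet: 157.47.64.0/18


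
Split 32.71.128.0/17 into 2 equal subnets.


New prefix = 17 + 1 = 18
Each subnet has 16384 addresses
  32.71.128.0/18
  32.71.192.0/18
Subnets: 32.71.128.0/18, 32.71.192.0/18


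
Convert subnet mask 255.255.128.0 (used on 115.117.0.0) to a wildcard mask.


Subnet mask: 255.255.128.0
Wildcard = 255.255.255.255 - subnet mask
255 - 255 = 0
255 - 255 = 0
255 - 128 = 127
255 - 0 = 255
Wildcard: 0.0.127.255


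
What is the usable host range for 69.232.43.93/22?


Network: 69.232.40.0
Broadcast: 69.232.43.255
First usable = network + 1
Last usable = broadcast - 1
Range: 69.232.40.1 to 69.232.43.254


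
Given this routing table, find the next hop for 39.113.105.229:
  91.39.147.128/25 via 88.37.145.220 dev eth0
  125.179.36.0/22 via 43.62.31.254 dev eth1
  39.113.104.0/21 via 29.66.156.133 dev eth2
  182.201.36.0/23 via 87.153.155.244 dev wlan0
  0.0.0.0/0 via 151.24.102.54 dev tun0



Longest prefix match for 39.113.105.229:
  /25 91.39.147.128: no
  /22 125.179.36.0: no
  /21 39.113.104.0: MATCH
  /23 182.201.36.0: no
  /0 0.0.0.0: MATCH
Selected: next-hop 29.66.156.133 via eth2 (matched /21)


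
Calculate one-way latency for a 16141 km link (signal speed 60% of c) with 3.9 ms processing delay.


Speed = 0.6 * 3e5 km/s = 180000 km/s
Propagation delay = 16141 / 180000 = 0.0897 s = 89.6722 ms
Processing delay = 3.9 ms
Total one-way latency = 93.5722 ms


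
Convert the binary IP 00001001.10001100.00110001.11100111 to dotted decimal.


00001001 = 9
10001100 = 140
00110001 = 49
11100111 = 231
IP: 9.140.49.231


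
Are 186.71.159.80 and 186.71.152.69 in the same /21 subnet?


Mask: 255.255.248.0
186.71.159.80 AND mask = 186.71.152.0
186.71.152.69 AND mask = 186.71.152.0
Yes, same subnet (186.71.152.0)


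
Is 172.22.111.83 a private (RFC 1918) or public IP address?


RFC 1918 private ranges:
  10.0.0.0/8 (10.0.0.0 - 10.255.255.255)
  172.16.0.0/12 (172.16.0.0 - 172.31.255.255)
  192.168.0.0/16 (192.168.0.0 - 192.168.255.255)
Private (in 172.16.0.0/12)


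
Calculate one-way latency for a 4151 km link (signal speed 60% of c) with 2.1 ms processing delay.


Speed = 0.6 * 3e5 km/s = 180000 km/s
Propagation delay = 4151 / 180000 = 0.0231 s = 23.0611 ms
Processing delay = 2.1 ms
Total one-way latency = 25.1611 ms


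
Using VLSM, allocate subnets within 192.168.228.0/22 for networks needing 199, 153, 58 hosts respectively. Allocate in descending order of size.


199 hosts -> /24 (254 usable): 192.168.228.0/24
153 hosts -> /24 (254 usable): 192.168.229.0/24
58 hosts -> /26 (62 usable): 192.168.230.0/26
Allocation: 192.168.228.0/24 (199 hosts, 254 usable); 192.168.229.0/24 (153 hosts, 254 usable); 192.168.230.0/26 (58 hosts, 62 usable)


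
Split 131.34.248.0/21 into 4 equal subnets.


New prefix = 21 + 2 = 23
Each subnet has 512 addresses
  131.34.248.0/23
  131.34.250.0/23
  131.34.252.0/23
  131.34.254.0/23
Subnets: 131.34.248.0/23, 131.34.250.0/23, 131.34.252.0/23, 131.34.254.0/23


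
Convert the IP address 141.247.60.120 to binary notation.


141 = 10001101
247 = 11110111
60 = 00111100
120 = 01111000
Binary: 10001101.11110111.00111100.01111000


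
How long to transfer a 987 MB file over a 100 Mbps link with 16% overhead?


Effective throughput = 100 * (1 - 16/100) = 84 Mbps
File size in Mb = 987 * 8 = 7896 Mb
Time = 7896 / 84
Time = 94 seconds


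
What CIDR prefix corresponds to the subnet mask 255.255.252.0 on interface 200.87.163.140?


Binary: 11111111.11111111.11111100.00000000
Count leading 1s
Prefix: /22


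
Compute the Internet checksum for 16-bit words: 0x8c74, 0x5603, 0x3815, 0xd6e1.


Sum all words (with carry folding):
+ 0x8c74 = 0x8c74
+ 0x5603 = 0xe277
+ 0x3815 = 0x1a8d
+ 0xd6e1 = 0xf16e
One's complement: ~0xf16e
Checksum = 0x0e91


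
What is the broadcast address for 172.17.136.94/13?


Network: 172.16.0.0/13
Host bits = 19
Set all host bits to 1:
Broadcast: 172.23.255.255


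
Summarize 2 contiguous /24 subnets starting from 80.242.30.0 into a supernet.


Original prefix: /24
Number of subnets: 2 = 2^1
New prefix = 24 - 1 = 23
Supernet: 80.242.30.0/23


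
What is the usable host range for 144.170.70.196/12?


Network: 144.160.0.0
Broadcast: 144.175.255.255
First usable = network + 1
Last usable = broadcast - 1
Range: 144.160.0.1 to 144.175.255.254


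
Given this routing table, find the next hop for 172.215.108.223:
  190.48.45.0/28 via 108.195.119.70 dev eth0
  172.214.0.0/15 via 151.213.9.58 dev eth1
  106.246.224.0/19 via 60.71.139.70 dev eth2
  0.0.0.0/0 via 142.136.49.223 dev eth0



Longest prefix match for 172.215.108.223:
  /28 190.48.45.0: no
  /15 172.214.0.0: MATCH
  /19 106.246.224.0: no
  /0 0.0.0.0: MATCH
Selected: next-hop 151.213.9.58 via eth1 (matched /15)


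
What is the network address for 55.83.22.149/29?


IP:   00110111.01010011.00010110.10010101
Mask: 11111111.11111111.11111111.11111000
AND operation:
Net:  00110111.01010011.00010110.10010000
Network: 55.83.22.144/29


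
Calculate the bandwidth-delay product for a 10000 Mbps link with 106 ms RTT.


BDP = bandwidth * RTT
= 10000 Mbps * 106 ms
= 10000 * 1e6 * 106 / 1000 bits
= 1060000000 bits
= 132500000 bytes
= 129394.5312 KB
BDP = 1060000000 bits (132500000 bytes)


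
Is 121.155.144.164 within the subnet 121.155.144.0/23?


Subnet network: 121.155.144.0
Test IP AND mask: 121.155.144.0
Yes, 121.155.144.164 is in 121.155.144.0/23


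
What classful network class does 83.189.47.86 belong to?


First octet: 83
Binary: 01010011
0xxxxxxx -> Class A (1-126)
Class A, default mask 255.0.0.0 (/8)


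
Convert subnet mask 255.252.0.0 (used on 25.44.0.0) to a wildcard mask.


Subnet mask: 255.252.0.0
Wildcard = 255.255.255.255 - subnet mask
255 - 255 = 0
255 - 252 = 3
255 - 0 = 255
255 - 0 = 255
Wildcard: 0.3.255.255


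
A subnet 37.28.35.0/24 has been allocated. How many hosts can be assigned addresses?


Host bits = 32 - 24 = 8
Total addresses = 2^8 = 256
Usable = total - 2 (network and broadcast)
Usable hosts: 254


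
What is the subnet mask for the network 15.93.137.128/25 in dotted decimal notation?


/25 means 25 network bits, 7 host bits
Binary: 11111111111111111111111110000000
Mask: 255.255.255.128


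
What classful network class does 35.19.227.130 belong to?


First octet: 35
Binary: 00100011
0xxxxxxx -> Class A (1-126)
Class A, default mask 255.0.0.0 (/8)


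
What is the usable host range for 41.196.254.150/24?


Network: 41.196.254.0
Broadcast: 41.196.254.255
First usable = network + 1
Last usable = broadcast - 1
Range: 41.196.254.1 to 41.196.254.254


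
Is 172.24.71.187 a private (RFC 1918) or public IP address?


RFC 1918 private ranges:
  10.0.0.0/8 (10.0.0.0 - 10.255.255.255)
  172.16.0.0/12 (172.16.0.0 - 172.31.255.255)
  192.168.0.0/16 (192.168.0.0 - 192.168.255.255)
Private (in 172.16.0.0/12)


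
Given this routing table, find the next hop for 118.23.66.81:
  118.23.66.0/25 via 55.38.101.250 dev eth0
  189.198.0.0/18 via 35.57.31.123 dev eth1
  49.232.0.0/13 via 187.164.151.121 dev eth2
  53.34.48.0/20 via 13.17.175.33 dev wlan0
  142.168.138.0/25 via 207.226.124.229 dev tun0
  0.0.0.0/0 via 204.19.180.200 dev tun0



Longest prefix match for 118.23.66.81:
  /25 118.23.66.0: MATCH
  /18 189.198.0.0: no
  /13 49.232.0.0: no
  /20 53.34.48.0: no
  /25 142.168.138.0: no
  /0 0.0.0.0: MATCH
Selected: next-hop 55.38.101.250 via eth0 (matched /25)


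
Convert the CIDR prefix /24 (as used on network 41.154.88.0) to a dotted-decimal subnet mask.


/24 means 24 network bits, 8 host bits
Binary: 11111111111111111111111100000000
Mask: 255.255.255.0


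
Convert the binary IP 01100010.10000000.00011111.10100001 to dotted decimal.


01100010 = 98
10000000 = 128
00011111 = 31
10100001 = 161
IP: 98.128.31.161


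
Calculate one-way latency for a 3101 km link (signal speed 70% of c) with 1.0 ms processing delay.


Speed = 0.7 * 3e5 km/s = 210000 km/s
Propagation delay = 3101 / 210000 = 0.0148 s = 14.7667 ms
Processing delay = 1.0 ms
Total one-way latency = 15.7667 ms


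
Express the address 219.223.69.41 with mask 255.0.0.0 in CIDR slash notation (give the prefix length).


Binary: 11111111.00000000.00000000.00000000
Count leading 1s
Prefix: /8


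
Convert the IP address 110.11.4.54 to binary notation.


110 = 01101110
11 = 00001011
4 = 00000100
54 = 00110110
Binary: 01101110.00001011.00000100.00110110


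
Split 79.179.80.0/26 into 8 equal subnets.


New prefix = 26 + 3 = 29
Each subnet has 8 addresses
  79.179.80.0/29
  79.179.80.8/29
  79.179.80.16/29
  79.179.80.24/29
  79.179.80.32/29
  79.179.80.40/29
  79.179.80.48/29
  79.179.80.56/29
Subnets: 79.179.80.0/29, 79.179.80.8/29, 79.179.80.16/29, 79.179.80.24/29, 79.179.80.32/29, 79.179.80.40/29, 79.179.80.48/29, 79.179.80.56/29


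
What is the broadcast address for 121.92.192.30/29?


Network: 121.92.192.24/29
Host bits = 3
Set all host bits to 1:
Broadcast: 121.92.192.31


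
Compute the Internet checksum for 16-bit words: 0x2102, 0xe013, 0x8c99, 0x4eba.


Sum all words (with carry folding):
+ 0x2102 = 0x2102
+ 0xe013 = 0x0116
+ 0x8c99 = 0x8daf
+ 0x4eba = 0xdc69
One's complement: ~0xdc69
Checksum = 0x2396


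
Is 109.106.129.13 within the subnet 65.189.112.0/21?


Subnet network: 65.189.112.0
Test IP AND mask: 109.106.128.0
No, 109.106.129.13 is not in 65.189.112.0/21


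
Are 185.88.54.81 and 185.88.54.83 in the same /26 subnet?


Mask: 255.255.255.192
185.88.54.81 AND mask = 185.88.54.64
185.88.54.83 AND mask = 185.88.54.64
Yes, same subnet (185.88.54.64)


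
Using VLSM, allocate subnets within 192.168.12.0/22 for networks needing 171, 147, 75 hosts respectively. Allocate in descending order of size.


171 hosts -> /24 (254 usable): 192.168.12.0/24
147 hosts -> /24 (254 usable): 192.168.13.0/24
75 hosts -> /25 (126 usable): 192.168.14.0/25
Allocation: 192.168.12.0/24 (171 hosts, 254 usable); 192.168.13.0/24 (147 hosts, 254 usable); 192.168.14.0/25 (75 hosts, 126 usable)


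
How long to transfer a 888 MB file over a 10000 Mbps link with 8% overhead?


Effective throughput = 10000 * (1 - 8/100) = 9200 Mbps
File size in Mb = 888 * 8 = 7104 Mb
Time = 7104 / 9200
Time = 0.7722 seconds


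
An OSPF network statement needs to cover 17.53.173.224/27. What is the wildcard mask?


Subnet mask: 255.255.255.224
Wildcard = 255.255.255.255 - subnet mask
255 - 255 = 0
255 - 255 = 0
255 - 255 = 0
255 - 224 = 31
Wildcard: 0.0.0.31


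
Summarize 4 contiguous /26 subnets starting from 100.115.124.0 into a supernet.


Original prefix: /26
Number of subnets: 4 = 2^2
New prefix = 26 - 2 = 24
Supernet: 100.115.124.0/24


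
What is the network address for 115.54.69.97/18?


IP:   01110011.00110110.01000101.01100001
Mask: 11111111.11111111.11000000.00000000
AND operation:
Net:  01110011.00110110.01000000.00000000
Network: 115.54.64.0/18


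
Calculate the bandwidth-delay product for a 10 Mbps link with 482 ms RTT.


BDP = bandwidth * RTT
= 10 Mbps * 482 ms
= 10 * 1e6 * 482 / 1000 bits
= 4820000 bits
= 602500 bytes
= 588.3789 KB
BDP = 4820000 bits (602500 bytes)


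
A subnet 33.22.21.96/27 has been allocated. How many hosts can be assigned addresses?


Host bits = 32 - 27 = 5
Total addresses = 2^5 = 32
Usable = total - 2 (network and broadcast)
Usable hosts: 30


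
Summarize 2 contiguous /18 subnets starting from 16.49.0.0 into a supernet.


Original prefix: /18
Number of subnets: 2 = 2^1
New prefix = 18 - 1 = 17
Supernet: 16.49.0.0/17


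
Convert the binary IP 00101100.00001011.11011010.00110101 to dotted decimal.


00101100 = 44
00001011 = 11
11011010 = 218
00110101 = 53
IP: 44.11.218.53


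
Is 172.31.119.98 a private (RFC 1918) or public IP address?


RFC 1918 private ranges:
  10.0.0.0/8 (10.0.0.0 - 10.255.255.255)
  172.16.0.0/12 (172.16.0.0 - 172.31.255.255)
  192.168.0.0/16 (192.168.0.0 - 192.168.255.255)
Private (in 172.16.0.0/12)


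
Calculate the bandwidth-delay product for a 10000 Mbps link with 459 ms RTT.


BDP = bandwidth * RTT
= 10000 Mbps * 459 ms
= 10000 * 1e6 * 459 / 1000 bits
= 4590000000 bits
= 573750000 bytes
= 560302.7344 KB
BDP = 4590000000 bits (573750000 bytes)


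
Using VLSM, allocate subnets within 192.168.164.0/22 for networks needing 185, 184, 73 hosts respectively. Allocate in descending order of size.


185 hosts -> /24 (254 usable): 192.168.164.0/24
184 hosts -> /24 (254 usable): 192.168.165.0/24
73 hosts -> /25 (126 usable): 192.168.166.0/25
Allocation: 192.168.164.0/24 (185 hosts, 254 usable); 192.168.165.0/24 (184 hosts, 254 usable); 192.168.166.0/25 (73 hosts, 126 usable)


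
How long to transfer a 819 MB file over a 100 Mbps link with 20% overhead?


Effective throughput = 100 * (1 - 20/100) = 80 Mbps
File size in Mb = 819 * 8 = 6552 Mb
Time = 6552 / 80
Time = 81.9 seconds


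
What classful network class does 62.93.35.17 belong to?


First octet: 62
Binary: 00111110
0xxxxxxx -> Class A (1-126)
Class A, default mask 255.0.0.0 (/8)


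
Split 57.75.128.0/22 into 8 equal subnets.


New prefix = 22 + 3 = 25
Each subnet has 128 addresses
  57.75.128.0/25
  57.75.128.128/25
  57.75.129.0/25
  57.75.129.128/25
  57.75.130.0/25
  57.75.130.128/25
  57.75.131.0/25
  57.75.131.128/25
Subnets: 57.75.128.0/25, 57.75.128.128/25, 57.75.129.0/25, 57.75.129.128/25, 57.75.130.0/25, 57.75.130.128/25, 57.75.131.0/25, 57.75.131.128/25


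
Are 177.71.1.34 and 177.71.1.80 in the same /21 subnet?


Mask: 255.255.248.0
177.71.1.34 AND mask = 177.71.0.0
177.71.1.80 AND mask = 177.71.0.0
Yes, same subnet (177.71.0.0)


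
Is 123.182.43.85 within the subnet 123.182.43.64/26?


Subnet network: 123.182.43.64
Test IP AND mask: 123.182.43.64
Yes, 123.182.43.85 is in 123.182.43.64/26


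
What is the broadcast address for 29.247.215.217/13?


Network: 29.240.0.0/13
Host bits = 19
Set all host bits to 1:
Broadcast: 29.247.255.255


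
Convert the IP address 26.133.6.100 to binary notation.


26 = 00011010
133 = 10000101
6 = 00000110
100 = 01100100
Binary: 00011010.10000101.00000110.01100100


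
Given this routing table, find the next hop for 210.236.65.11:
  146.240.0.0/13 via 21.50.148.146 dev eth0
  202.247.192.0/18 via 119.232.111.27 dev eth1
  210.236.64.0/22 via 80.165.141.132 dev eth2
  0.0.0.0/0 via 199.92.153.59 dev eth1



Longest prefix match for 210.236.65.11:
  /13 146.240.0.0: no
  /18 202.247.192.0: no
  /22 210.236.64.0: MATCH
  /0 0.0.0.0: MATCH
Selected: next-hop 80.165.141.132 via eth2 (matched /22)


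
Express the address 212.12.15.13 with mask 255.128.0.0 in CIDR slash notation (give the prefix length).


Binary: 11111111.10000000.00000000.00000000
Count leading 1s
Prefix: /9


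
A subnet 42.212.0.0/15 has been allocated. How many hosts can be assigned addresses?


Host bits = 32 - 15 = 17
Total addresses = 2^17 = 131072
Usable = total - 2 (network and broadcast)
Usable hosts: 131070


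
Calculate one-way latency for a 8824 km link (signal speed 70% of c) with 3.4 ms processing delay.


Speed = 0.7 * 3e5 km/s = 210000 km/s
Propagation delay = 8824 / 210000 = 0.042 s = 42.019 ms
Processing delay = 3.4 ms
Total one-way latency = 45.419 ms


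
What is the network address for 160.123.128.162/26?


IP:   10100000.01111011.10000000.10100010
Mask: 11111111.11111111.11111111.11000000
AND operation:
Net:  10100000.01111011.10000000.10000000
Network: 160.123.128.128/26


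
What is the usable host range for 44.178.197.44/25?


Network: 44.178.197.0
Broadcast: 44.178.197.127
First usable = network + 1
Last usable = broadcast - 1
Range: 44.178.197.1 to 44.178.197.126


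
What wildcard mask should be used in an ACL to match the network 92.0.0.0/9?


Subnet mask: 255.128.0.0
Wildcard = 255.255.255.255 - subnet mask
255 - 255 = 0
255 - 128 = 127
255 - 0 = 255
255 - 0 = 255
Wildcard: 0.127.255.255


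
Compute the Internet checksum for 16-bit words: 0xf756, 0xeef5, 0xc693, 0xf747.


Sum all words (with carry folding):
+ 0xf756 = 0xf756
+ 0xeef5 = 0xe64c
+ 0xc693 = 0xace0
+ 0xf747 = 0xa428
One's complement: ~0xa428
Checksum = 0x5bd7


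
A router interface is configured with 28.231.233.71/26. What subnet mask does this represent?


/26 means 26 network bits, 6 host bits
Binary: 11111111111111111111111111000000
Mask: 255.255.255.192
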